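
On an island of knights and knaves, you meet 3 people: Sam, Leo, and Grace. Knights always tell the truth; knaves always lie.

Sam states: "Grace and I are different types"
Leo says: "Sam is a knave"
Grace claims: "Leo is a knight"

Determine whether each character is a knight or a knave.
Sam is a knight.
Leo is a knave.
Grace is a knave.

Verification:
- Sam (knight) says "Grace and I are different types" - this is TRUE because Sam is a knight and Grace is a knave.
- Leo (knave) says "Sam is a knave" - this is FALSE (a lie) because Sam is a knight.
- Grace (knave) says "Leo is a knight" - this is FALSE (a lie) because Leo is a knave.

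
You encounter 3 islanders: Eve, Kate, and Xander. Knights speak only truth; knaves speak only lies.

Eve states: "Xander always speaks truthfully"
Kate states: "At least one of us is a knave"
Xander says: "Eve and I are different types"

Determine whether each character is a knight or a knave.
Eve is a knave.
Kate is a knight.
Xander is a knave.

Verification:
- Eve (knave) says "Xander always speaks truthfully" - this is FALSE (a lie) because Xander is a knave.
- Kate (knight) says "At least one of us is a knave" - this is TRUE because Eve and Xander are knaves.
- Xander (knave) says "Eve and I are different types" - this is FALSE (a lie) because Xander is a knave and Eve is a knave.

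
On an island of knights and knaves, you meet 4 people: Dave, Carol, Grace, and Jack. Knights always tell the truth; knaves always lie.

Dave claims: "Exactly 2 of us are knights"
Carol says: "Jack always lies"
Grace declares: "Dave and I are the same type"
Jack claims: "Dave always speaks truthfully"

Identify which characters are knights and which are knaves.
Dave is a knight.
Carol is a knave.
Grace is a knave.
Jack is a knight.

Verification:
- Dave (knight) says "Exactly 2 of us are knights" - this is TRUE because there are 2 knights.
- Carol (knave) says "Jack always lies" - this is FALSE (a lie) because Jack is a knight.
- Grace (knave) says "Dave and I are the same type" - this is FALSE (a lie) because Grace is a knave and Dave is a knight.
- Jack (knight) says "Dave always speaks truthfully" - this is TRUE because Dave is a knight.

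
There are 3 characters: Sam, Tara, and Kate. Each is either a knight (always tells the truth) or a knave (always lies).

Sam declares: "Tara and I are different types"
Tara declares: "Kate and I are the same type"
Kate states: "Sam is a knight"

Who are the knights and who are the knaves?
Sam is a knight.
Tara is a knave.
Kate is a knight.

Verification:
- Sam (knight) says "Tara and I are different types" - this is TRUE because Sam is a knight and Tara is a knave.
- Tara (knave) says "Kate and I are the same type" - this is FALSE (a lie) because Tara is a knave and Kate is a knight.
- Kate (knight) says "Sam is a knight" - this is TRUE because Sam is a knight.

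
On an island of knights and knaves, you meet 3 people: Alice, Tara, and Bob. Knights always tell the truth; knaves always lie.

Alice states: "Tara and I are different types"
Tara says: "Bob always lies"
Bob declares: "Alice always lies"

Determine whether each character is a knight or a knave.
Alice is a knave.
Tara is a knave.
Bob is a knight.

Verification:
- Alice (knave) says "Tara and I are different types" - this is FALSE (a lie) because Alice is a knave and Tara is a knave.
- Tara (knave) says "Bob always lies" - this is FALSE (a lie) because Bob is a knight.
- Bob (knight) says "Alice always lies" - this is TRUE because Alice is a knave.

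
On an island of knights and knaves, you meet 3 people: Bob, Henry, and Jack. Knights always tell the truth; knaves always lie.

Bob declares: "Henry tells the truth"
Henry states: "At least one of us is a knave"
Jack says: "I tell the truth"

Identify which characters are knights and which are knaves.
Bob is a knight.
Henry is a knight.
Jack is a knave.

Verification:
- Bob (knight) says "Henry tells the truth" - this is TRUE because Henry is a knight.
- Henry (knight) says "At least one of us is a knave" - this is TRUE because Jack is a knave.
- Jack (knave) says "I tell the truth" - this is FALSE (a lie) because Jack is a knave.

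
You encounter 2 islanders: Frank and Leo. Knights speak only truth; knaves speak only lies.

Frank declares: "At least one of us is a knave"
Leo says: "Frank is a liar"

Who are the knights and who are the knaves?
Frank is a knight.
Leo is a knave.

Verification:
- Frank (knight) says "At least one of us is a knave" - this is TRUE because Leo is a knave.
- Leo (knave) says "Frank is a liar" - this is FALSE (a lie) because Frank is a knight.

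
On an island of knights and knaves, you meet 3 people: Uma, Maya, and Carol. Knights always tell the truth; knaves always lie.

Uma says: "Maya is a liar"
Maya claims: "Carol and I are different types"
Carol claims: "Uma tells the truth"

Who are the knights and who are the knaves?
Uma is a knave.
Maya is a knight.
Carol is a knave.

Verification:
- Uma (knave) says "Maya is a liar" - this is FALSE (a lie) because Maya is a knight.
- Maya (knight) says "Carol and I are different types" - this is TRUE because Maya is a knight and Carol is a knave.
- Carol (knave) says "Uma tells the truth" - this is FALSE (a lie) because Uma is a knave.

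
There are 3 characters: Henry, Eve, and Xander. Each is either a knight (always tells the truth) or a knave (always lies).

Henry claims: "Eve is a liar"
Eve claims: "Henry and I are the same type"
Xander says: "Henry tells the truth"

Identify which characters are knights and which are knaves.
Henry is a knight.
Eve is a knave.
Xander is a knight.

Verification:
- Henry (knight) says "Eve is a liar" - this is TRUE because Eve is a knave.
- Eve (knave) says "Henry and I are the same type" - this is FALSE (a lie) because Eve is a knave and Henry is a knight.
- Xander (knight) says "Henry tells the truth" - this is TRUE because Henry is a knight.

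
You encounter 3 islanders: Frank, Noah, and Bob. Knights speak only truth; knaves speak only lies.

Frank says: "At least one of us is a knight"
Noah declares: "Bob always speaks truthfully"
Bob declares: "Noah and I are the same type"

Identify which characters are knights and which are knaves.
Frank is a knight.
Noah is a knight.
Bob is a knight.

Verification:
- Frank (knight) says "At least one of us is a knight" - this is TRUE because Frank, Noah, and Bob are knights.
- Noah (knight) says "Bob always speaks truthfully" - this is TRUE because Bob is a knight.
- Bob (knight) says "Noah and I are the same type" - this is TRUE because Bob is a knight and Noah is a knight.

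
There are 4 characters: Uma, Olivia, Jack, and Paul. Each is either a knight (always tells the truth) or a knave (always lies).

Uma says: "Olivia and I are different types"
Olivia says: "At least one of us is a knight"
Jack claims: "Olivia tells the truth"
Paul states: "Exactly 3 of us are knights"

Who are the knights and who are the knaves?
Uma is a knave.
Olivia is a knave.
Jack is a knave.
Paul is a knave.

Verification:
- Uma (knave) says "Olivia and I are different types" - this is FALSE (a lie) because Uma is a knave and Olivia is a knave.
- Olivia (knave) says "At least one of us is a knight" - this is FALSE (a lie) because no one is a knight.
- Jack (knave) says "Olivia tells the truth" - this is FALSE (a lie) because Olivia is a knave.
- Paul (knave) says "Exactly 3 of us are knights" - this is FALSE (a lie) because there are 0 knights.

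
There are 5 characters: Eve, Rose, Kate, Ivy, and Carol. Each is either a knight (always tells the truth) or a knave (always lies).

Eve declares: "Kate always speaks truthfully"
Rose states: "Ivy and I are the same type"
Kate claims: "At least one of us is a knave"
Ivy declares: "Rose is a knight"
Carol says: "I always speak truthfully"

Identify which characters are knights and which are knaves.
Eve is a knight.
Rose is a knight.
Kate is a knight.
Ivy is a knight.
Carol is a knave.

Verification:
- Eve (knight) says "Kate always speaks truthfully" - this is TRUE because Kate is a knight.
- Rose (knight) says "Ivy and I are the same type" - this is TRUE because Rose is a knight and Ivy is a knight.
- Kate (knight) says "At least one of us is a knave" - this is TRUE because Carol is a knave.
- Ivy (knight) says "Rose is a knight" - this is TRUE because Rose is a knight.
- Carol (knave) says "I always speak truthfully" - this is FALSE (a lie) because Carol is a knave.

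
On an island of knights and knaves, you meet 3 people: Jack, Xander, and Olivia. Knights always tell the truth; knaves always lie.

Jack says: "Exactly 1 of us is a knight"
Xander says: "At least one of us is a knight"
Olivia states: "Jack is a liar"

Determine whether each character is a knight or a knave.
Jack is a knave.
Xander is a knight.
Olivia is a knight.

Verification:
- Jack (knave) says "Exactly 1 of us is a knight" - this is FALSE (a lie) because there are 2 knights.
- Xander (knight) says "At least one of us is a knight" - this is TRUE because Xander and Olivia are knights.
- Olivia (knight) says "Jack is a liar" - this is TRUE because Jack is a knave.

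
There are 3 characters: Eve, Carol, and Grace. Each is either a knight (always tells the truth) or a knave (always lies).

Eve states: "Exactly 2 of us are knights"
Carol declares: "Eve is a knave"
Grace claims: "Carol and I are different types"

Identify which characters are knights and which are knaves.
Eve is a knight.
Carol is a knave.
Grace is a knight.

Verification:
- Eve (knight) says "Exactly 2 of us are knights" - this is TRUE because there are 2 knights.
- Carol (knave) says "Eve is a knave" - this is FALSE (a lie) because Eve is a knight.
- Grace (knight) says "Carol and I are different types" - this is TRUE because Grace is a knight and Carol is a knave.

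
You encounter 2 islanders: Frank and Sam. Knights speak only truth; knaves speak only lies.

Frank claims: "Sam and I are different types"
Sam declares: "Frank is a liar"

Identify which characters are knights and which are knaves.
Frank is a knight.
Sam is a knave.

Verification:
- Frank (knight) says "Sam and I are different types" - this is TRUE because Frank is a knight and Sam is a knave.
- Sam (knave) says "Frank is a liar" - this is FALSE (a lie) because Frank is a knight.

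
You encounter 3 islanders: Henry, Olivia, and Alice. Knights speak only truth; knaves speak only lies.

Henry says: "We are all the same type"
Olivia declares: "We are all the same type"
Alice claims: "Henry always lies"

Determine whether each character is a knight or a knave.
Henry is a knave.
Olivia is a knave.
Alice is a knight.

Verification:
- Henry (knave) says "We are all the same type" - this is FALSE (a lie) because Alice is a knight and Henry and Olivia are knaves.
- Olivia (knave) says "We are all the same type" - this is FALSE (a lie) because Alice is a knight and Henry and Olivia are knaves.
- Alice (knight) says "Henry always lies" - this is TRUE because Henry is a knave.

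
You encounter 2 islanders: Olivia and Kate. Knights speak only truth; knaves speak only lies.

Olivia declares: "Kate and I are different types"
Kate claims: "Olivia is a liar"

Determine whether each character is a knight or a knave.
Olivia is a knight.
Kate is a knave.

Verification:
- Olivia (knight) says "Kate and I are different types" - this is TRUE because Olivia is a knight and Kate is a knave.
- Kate (knave) says "Olivia is a liar" - this is FALSE (a lie) because Olivia is a knight.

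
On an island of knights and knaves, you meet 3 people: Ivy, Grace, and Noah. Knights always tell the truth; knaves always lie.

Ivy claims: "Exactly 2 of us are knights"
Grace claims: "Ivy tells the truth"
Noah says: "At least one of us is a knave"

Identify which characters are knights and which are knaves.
Ivy is a knave.
Grace is a knave.
Noah is a knight.

Verification:
- Ivy (knave) says "Exactly 2 of us are knights" - this is FALSE (a lie) because there are 1 knights.
- Grace (knave) says "Ivy tells the truth" - this is FALSE (a lie) because Ivy is a knave.
- Noah (knight) says "At least one of us is a knave" - this is TRUE because Ivy and Grace are knaves.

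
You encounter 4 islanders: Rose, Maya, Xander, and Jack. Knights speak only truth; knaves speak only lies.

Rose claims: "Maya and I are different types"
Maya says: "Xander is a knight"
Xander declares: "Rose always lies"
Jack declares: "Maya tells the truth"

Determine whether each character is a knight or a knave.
Rose is a knight.
Maya is a knave.
Xander is a knave.
Jack is a knave.

Verification:
- Rose (knight) says "Maya and I are different types" - this is TRUE because Rose is a knight and Maya is a knave.
- Maya (knave) says "Xander is a knight" - this is FALSE (a lie) because Xander is a knave.
- Xander (knave) says "Rose always lies" - this is FALSE (a lie) because Rose is a knight.
- Jack (knave) says "Maya tells the truth" - this is FALSE (a lie) because Maya is a knave.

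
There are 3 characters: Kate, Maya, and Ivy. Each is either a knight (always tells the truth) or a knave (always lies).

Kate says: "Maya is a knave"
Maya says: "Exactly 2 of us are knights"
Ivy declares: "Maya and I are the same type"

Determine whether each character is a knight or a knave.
Kate is a knave.
Maya is a knight.
Ivy is a knight.

Verification:
- Kate (knave) says "Maya is a knave" - this is FALSE (a lie) because Maya is a knight.
- Maya (knight) says "Exactly 2 of us are knights" - this is TRUE because there are 2 knights.
- Ivy (knight) says "Maya and I are the same type" - this is TRUE because Ivy is a knight and Maya is a knight.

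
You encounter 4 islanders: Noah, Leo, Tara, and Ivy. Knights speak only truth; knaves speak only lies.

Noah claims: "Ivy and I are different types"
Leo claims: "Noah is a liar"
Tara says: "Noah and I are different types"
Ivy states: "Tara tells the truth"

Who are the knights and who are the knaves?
Noah is a knave.
Leo is a knight.
Tara is a knave.
Ivy is a knave.

Verification:
- Noah (knave) says "Ivy and I are different types" - this is FALSE (a lie) because Noah is a knave and Ivy is a knave.
- Leo (knight) says "Noah is a liar" - this is TRUE because Noah is a knave.
- Tara (knave) says "Noah and I are different types" - this is FALSE (a lie) because Tara is a knave and Noah is a knave.
- Ivy (knave) says "Tara tells the truth" - this is FALSE (a lie) because Tara is a knave.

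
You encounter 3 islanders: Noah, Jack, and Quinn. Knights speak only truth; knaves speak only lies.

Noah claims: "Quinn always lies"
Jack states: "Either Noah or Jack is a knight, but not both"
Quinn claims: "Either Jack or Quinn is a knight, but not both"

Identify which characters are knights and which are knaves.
Noah is a knave.
Jack is a knave.
Quinn is a knight.

Verification:
- Noah (knave) says "Quinn always lies" - this is FALSE (a lie) because Quinn is a knight.
- Jack (knave) says "Either Noah or Jack is a knight, but not both" - this is FALSE (a lie) because Noah is a knave and Jack is a knave.
- Quinn (knight) says "Either Jack or Quinn is a knight, but not both" - this is TRUE because Jack is a knave and Quinn is a knight.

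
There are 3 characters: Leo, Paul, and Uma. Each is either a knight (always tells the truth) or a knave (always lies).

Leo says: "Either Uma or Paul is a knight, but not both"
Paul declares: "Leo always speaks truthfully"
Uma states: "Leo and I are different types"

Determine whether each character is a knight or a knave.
Leo is a knave.
Paul is a knave.
Uma is a knave.

Verification:
- Leo (knave) says "Either Uma or Paul is a knight, but not both" - this is FALSE (a lie) because Uma is a knave and Paul is a knave.
- Paul (knave) says "Leo always speaks truthfully" - this is FALSE (a lie) because Leo is a knave.
- Uma (knave) says "Leo and I are different types" - this is FALSE (a lie) because Uma is a knave and Leo is a knave.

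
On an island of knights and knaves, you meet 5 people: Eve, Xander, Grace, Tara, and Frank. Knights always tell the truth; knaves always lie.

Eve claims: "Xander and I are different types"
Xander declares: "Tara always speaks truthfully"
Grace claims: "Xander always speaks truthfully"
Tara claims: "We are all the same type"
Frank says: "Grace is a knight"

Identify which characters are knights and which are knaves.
Eve is a knight.
Xander is a knave.
Grace is a knave.
Tara is a knave.
Frank is a knave.

Verification:
- Eve (knight) says "Xander and I are different types" - this is TRUE because Eve is a knight and Xander is a knave.
- Xander (knave) says "Tara always speaks truthfully" - this is FALSE (a lie) because Tara is a knave.
- Grace (knave) says "Xander always speaks truthfully" - this is FALSE (a lie) because Xander is a knave.
- Tara (knave) says "We are all the same type" - this is FALSE (a lie) because Eve is a knight and Xander, Grace, Tara, and Frank are knaves.
- Frank (knave) says "Grace is a knight" - this is FALSE (a lie) because Grace is a knave.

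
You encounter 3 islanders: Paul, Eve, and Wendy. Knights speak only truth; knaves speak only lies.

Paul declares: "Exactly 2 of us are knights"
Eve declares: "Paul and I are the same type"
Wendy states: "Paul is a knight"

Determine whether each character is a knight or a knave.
Paul is a knight.
Eve is a knave.
Wendy is a knight.

Verification:
- Paul (knight) says "Exactly 2 of us are knights" - this is TRUE because there are 2 knights.
- Eve (knave) says "Paul and I are the same type" - this is FALSE (a lie) because Eve is a knave and Paul is a knight.
- Wendy (knight) says "Paul is a knight" - this is TRUE because Paul is a knight.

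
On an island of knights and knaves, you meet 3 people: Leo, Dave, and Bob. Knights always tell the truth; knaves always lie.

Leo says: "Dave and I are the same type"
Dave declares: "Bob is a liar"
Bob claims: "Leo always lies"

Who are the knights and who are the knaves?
Leo is a knight.
Dave is a knight.
Bob is a knave.

Verification:
- Leo (knight) says "Dave and I are the same type" - this is TRUE because Leo is a knight and Dave is a knight.
- Dave (knight) says "Bob is a liar" - this is TRUE because Bob is a knave.
- Bob (knave) says "Leo always lies" - this is FALSE (a lie) because Leo is a knight.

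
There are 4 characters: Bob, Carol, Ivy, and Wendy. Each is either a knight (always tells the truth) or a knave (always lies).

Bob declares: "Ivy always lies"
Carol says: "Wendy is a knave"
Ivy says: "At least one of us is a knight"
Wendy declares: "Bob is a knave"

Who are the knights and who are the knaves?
Bob is a knave.
Carol is a knave.
Ivy is a knight.
Wendy is a knight.

Verification:
- Bob (knave) says "Ivy always lies" - this is FALSE (a lie) because Ivy is a knight.
- Carol (knave) says "Wendy is a knave" - this is FALSE (a lie) because Wendy is a knight.
- Ivy (knight) says "At least one of us is a knight" - this is TRUE because Ivy and Wendy are knights.
- Wendy (knight) says "Bob is a knave" - this is TRUE because Bob is a knave.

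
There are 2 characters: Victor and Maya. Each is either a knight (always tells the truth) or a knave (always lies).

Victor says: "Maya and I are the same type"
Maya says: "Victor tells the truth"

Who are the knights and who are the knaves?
Victor is a knight.
Maya is a knight.

Verification:
- Victor (knight) says "Maya and I are the same type" - this is TRUE because Victor is a knight and Maya is a knight.
- Maya (knight) says "Victor tells the truth" - this is TRUE because Victor is a knight.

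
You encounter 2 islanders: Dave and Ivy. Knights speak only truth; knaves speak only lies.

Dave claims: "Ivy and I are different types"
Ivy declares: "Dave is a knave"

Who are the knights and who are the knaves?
Dave is a knight.
Ivy is a knave.

Verification:
- Dave (knight) says "Ivy and I are different types" - this is TRUE because Dave is a knight and Ivy is a knave.
- Ivy (knave) says "Dave is a knave" - this is FALSE (a lie) because Dave is a knight.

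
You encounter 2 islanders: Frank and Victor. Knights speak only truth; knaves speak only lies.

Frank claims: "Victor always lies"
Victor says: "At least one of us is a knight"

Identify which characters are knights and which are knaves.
Frank is a knave.
Victor is a knight.

Verification:
- Frank (knave) says "Victor always lies" - this is FALSE (a lie) because Victor is a knight.
- Victor (knight) says "At least one of us is a knight" - this is TRUE because Victor is a knight.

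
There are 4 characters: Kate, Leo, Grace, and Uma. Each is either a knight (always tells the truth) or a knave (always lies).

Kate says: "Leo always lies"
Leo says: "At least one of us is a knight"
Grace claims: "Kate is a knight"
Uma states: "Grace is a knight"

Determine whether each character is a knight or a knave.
Kate is a knave.
Leo is a knight.
Grace is a knave.
Uma is a knave.

Verification:
- Kate (knave) says "Leo always lies" - this is FALSE (a lie) because Leo is a knight.
- Leo (knight) says "At least one of us is a knight" - this is TRUE because Leo is a knight.
- Grace (knave) says "Kate is a knight" - this is FALSE (a lie) because Kate is a knave.
- Uma (knave) says "Grace is a knight" - this is FALSE (a lie) because Grace is a knave.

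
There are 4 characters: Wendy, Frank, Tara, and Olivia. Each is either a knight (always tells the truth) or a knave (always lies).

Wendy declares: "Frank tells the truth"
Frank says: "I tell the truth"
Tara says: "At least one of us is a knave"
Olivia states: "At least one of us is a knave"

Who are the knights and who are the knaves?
Wendy is a knave.
Frank is a knave.
Tara is a knight.
Olivia is a knight.

Verification:
- Wendy (knave) says "Frank tells the truth" - this is FALSE (a lie) because Frank is a knave.
- Frank (knave) says "I tell the truth" - this is FALSE (a lie) because Frank is a knave.
- Tara (knight) says "At least one of us is a knave" - this is TRUE because Wendy and Frank are knaves.
- Olivia (knight) says "At least one of us is a knave" - this is TRUE because Wendy and Frank are knaves.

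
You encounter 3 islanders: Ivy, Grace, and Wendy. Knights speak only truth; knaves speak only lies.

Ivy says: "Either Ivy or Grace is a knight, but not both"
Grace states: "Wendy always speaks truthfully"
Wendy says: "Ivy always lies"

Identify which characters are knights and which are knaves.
Ivy is a knight.
Grace is a knave.
Wendy is a knave.

Verification:
- Ivy (knight) says "Either Ivy or Grace is a knight, but not both" - this is TRUE because Ivy is a knight and Grace is a knave.
- Grace (knave) says "Wendy always speaks truthfully" - this is FALSE (a lie) because Wendy is a knave.
- Wendy (knave) says "Ivy always lies" - this is FALSE (a lie) because Ivy is a knight.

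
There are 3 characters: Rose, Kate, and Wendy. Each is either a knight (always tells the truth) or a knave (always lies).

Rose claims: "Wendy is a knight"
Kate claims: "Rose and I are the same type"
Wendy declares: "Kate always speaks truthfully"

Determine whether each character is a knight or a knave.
Rose is a knight.
Kate is a knight.
Wendy is a knight.

Verification:
- Rose (knight) says "Wendy is a knight" - this is TRUE because Wendy is a knight.
- Kate (knight) says "Rose and I are the same type" - this is TRUE because Kate is a knight and Rose is a knight.
- Wendy (knight) says "Kate always speaks truthfully" - this is TRUE because Kate is a knight.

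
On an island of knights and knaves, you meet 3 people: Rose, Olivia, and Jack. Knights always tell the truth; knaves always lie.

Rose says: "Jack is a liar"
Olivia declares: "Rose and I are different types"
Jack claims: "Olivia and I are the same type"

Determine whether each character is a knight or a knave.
Rose is a knave.
Olivia is a knight.
Jack is a knight.

Verification:
- Rose (knave) says "Jack is a liar" - this is FALSE (a lie) because Jack is a knight.
- Olivia (knight) says "Rose and I are different types" - this is TRUE because Olivia is a knight and Rose is a knave.
- Jack (knight) says "Olivia and I are the same type" - this is TRUE because Jack is a knight and Olivia is a knight.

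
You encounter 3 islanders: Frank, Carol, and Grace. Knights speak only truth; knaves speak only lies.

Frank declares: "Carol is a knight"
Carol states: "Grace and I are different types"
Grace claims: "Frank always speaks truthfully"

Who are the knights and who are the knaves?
Frank is a knave.
Carol is a knave.
Grace is a knave.

Verification:
- Frank (knave) says "Carol is a knight" - this is FALSE (a lie) because Carol is a knave.
- Carol (knave) says "Grace and I are different types" - this is FALSE (a lie) because Carol is a knave and Grace is a knave.
- Grace (knave) says "Frank always speaks truthfully" - this is FALSE (a lie) because Frank is a knave.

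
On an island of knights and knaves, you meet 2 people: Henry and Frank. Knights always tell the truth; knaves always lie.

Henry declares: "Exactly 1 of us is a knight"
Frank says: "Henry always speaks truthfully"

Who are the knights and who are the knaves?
Henry is a knave.
Frank is a knave.

Verification:
- Henry (knave) says "Exactly 1 of us is a knight" - this is FALSE (a lie) because there are 0 knights.
- Frank (knave) says "Henry always speaks truthfully" - this is FALSE (a lie) because Henry is a knave.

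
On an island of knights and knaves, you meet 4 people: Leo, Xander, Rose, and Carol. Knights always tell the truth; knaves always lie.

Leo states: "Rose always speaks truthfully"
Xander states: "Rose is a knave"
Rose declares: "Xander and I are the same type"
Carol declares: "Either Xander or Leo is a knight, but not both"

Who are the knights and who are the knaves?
Leo is a knave.
Xander is a knight.
Rose is a knave.
Carol is a knight.

Verification:
- Leo (knave) says "Rose always speaks truthfully" - this is FALSE (a lie) because Rose is a knave.
- Xander (knight) says "Rose is a knave" - this is TRUE because Rose is a knave.
- Rose (knave) says "Xander and I are the same type" - this is FALSE (a lie) because Rose is a knave and Xander is a knight.
- Carol (knight) says "Either Xander or Leo is a knight, but not both" - this is TRUE because Xander is a knight and Leo is a knave.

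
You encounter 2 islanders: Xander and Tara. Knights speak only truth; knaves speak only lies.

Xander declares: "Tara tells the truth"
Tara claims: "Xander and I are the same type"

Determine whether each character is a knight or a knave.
Xander is a knight.
Tara is a knight.

Verification:
- Xander (knight) says "Tara tells the truth" - this is TRUE because Tara is a knight.
- Tara (knight) says "Xander and I are the same type" - this is TRUE because Tara is a knight and Xander is a knight.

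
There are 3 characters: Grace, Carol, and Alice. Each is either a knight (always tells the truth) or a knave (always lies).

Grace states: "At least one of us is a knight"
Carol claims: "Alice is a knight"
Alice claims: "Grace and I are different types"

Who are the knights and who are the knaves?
Grace is a knave.
Carol is a knave.
Alice is a knave.

Verification:
- Grace (knave) says "At least one of us is a knight" - this is FALSE (a lie) because no one is a knight.
- Carol (knave) says "Alice is a knight" - this is FALSE (a lie) because Alice is a knave.
- Alice (knave) says "Grace and I are different types" - this is FALSE (a lie) because Alice is a knave and Grace is a knave.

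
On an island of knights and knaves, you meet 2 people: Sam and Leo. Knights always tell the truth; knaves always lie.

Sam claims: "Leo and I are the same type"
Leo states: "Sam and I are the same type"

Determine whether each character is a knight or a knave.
Sam is a knight.
Leo is a knight.

Verification:
- Sam (knight) says "Leo and I are the same type" - this is TRUE because Sam is a knight and Leo is a knight.
- Leo (knight) says "Sam and I are the same type" - this is TRUE because Leo is a knight and Sam is a knight.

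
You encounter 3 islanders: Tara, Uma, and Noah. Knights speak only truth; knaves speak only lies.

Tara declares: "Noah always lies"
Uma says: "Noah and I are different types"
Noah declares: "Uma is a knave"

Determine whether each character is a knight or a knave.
Tara is a knight.
Uma is a knight.
Noah is a knave.

Verification:
- Tara (knight) says "Noah always lies" - this is TRUE because Noah is a knave.
- Uma (knight) says "Noah and I are different types" - this is TRUE because Uma is a knight and Noah is a knave.
- Noah (knave) says "Uma is a knave" - this is FALSE (a lie) because Uma is a knight.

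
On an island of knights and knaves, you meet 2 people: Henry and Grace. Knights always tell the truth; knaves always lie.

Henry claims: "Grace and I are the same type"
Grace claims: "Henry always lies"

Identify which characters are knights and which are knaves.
Henry is a knave.
Grace is a knight.

Verification:
- Henry (knave) says "Grace and I are the same type" - this is FALSE (a lie) because Henry is a knave and Grace is a knight.
- Grace (knight) says "Henry always lies" - this is TRUE because Henry is a knave.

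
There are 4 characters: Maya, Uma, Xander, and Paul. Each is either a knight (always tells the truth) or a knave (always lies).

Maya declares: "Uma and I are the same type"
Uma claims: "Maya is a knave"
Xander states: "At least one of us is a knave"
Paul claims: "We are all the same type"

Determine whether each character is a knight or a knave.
Maya is a knave.
Uma is a knight.
Xander is a knight.
Paul is a knave.

Verification:
- Maya (knave) says "Uma and I are the same type" - this is FALSE (a lie) because Maya is a knave and Uma is a knight.
- Uma (knight) says "Maya is a knave" - this is TRUE because Maya is a knave.
- Xander (knight) says "At least one of us is a knave" - this is TRUE because Maya and Paul are knaves.
- Paul (knave) says "We are all the same type" - this is FALSE (a lie) because Uma and Xander are knights and Maya and Paul are knaves.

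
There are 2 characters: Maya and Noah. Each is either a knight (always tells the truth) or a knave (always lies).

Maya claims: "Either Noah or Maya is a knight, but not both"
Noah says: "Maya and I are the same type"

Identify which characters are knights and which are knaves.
Maya is a knight.
Noah is a knave.

Verification:
- Maya (knight) says "Either Noah or Maya is a knight, but not both" - this is TRUE because Noah is a knave and Maya is a knight.
- Noah (knave) says "Maya and I are the same type" - this is FALSE (a lie) because Noah is a knave and Maya is a knight.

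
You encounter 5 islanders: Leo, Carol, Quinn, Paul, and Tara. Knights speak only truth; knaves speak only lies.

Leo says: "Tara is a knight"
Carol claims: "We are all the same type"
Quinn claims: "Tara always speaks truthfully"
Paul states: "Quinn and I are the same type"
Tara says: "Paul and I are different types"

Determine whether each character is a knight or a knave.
Leo is a knight.
Carol is a knave.
Quinn is a knight.
Paul is a knave.
Tara is a knight.

Verification:
- Leo (knight) says "Tara is a knight" - this is TRUE because Tara is a knight.
- Carol (knave) says "We are all the same type" - this is FALSE (a lie) because Leo, Quinn, and Tara are knights and Carol and Paul are knaves.
- Quinn (knight) says "Tara always speaks truthfully" - this is TRUE because Tara is a knight.
- Paul (knave) says "Quinn and I are the same type" - this is FALSE (a lie) because Paul is a knave and Quinn is a knight.
- Tara (knight) says "Paul and I are different types" - this is TRUE because Tara is a knight and Paul is a knave.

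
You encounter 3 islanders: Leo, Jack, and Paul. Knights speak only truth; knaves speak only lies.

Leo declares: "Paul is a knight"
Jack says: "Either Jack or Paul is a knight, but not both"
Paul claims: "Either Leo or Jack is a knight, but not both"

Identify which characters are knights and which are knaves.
Leo is a knave.
Jack is a knave.
Paul is a knave.

Verification:
- Leo (knave) says "Paul is a knight" - this is FALSE (a lie) because Paul is a knave.
- Jack (knave) says "Either Jack or Paul is a knight, but not both" - this is FALSE (a lie) because Jack is a knave and Paul is a knave.
- Paul (knave) says "Either Leo or Jack is a knight, but not both" - this is FALSE (a lie) because Leo is a knave and Jack is a knave.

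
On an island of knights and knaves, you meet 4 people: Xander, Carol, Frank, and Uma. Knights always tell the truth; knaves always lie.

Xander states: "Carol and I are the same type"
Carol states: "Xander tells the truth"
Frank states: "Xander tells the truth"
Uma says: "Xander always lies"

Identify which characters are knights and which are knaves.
Xander is a knight.
Carol is a knight.
Frank is a knight.
Uma is a knave.

Verification:
- Xander (knight) says "Carol and I are the same type" - this is TRUE because Xander is a knight and Carol is a knight.
- Carol (knight) says "Xander tells the truth" - this is TRUE because Xander is a knight.
- Frank (knight) says "Xander tells the truth" - this is TRUE because Xander is a knight.
- Uma (knave) says "Xander always lies" - this is FALSE (a lie) because Xander is a knight.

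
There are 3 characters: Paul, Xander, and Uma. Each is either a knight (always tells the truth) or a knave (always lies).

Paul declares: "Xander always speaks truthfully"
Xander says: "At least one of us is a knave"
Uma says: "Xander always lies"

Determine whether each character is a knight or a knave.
Paul is a knight.
Xander is a knight.
Uma is a knave.

Verification:
- Paul (knight) says "Xander always speaks truthfully" - this is TRUE because Xander is a knight.
- Xander (knight) says "At least one of us is a knave" - this is TRUE because Uma is a knave.
- Uma (knave) says "Xander always lies" - this is FALSE (a lie) because Xander is a knight.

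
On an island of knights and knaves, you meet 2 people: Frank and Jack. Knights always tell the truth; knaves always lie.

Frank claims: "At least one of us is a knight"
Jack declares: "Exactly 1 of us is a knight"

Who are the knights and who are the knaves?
Frank is a knave.
Jack is a knave.

Verification:
- Frank (knave) says "At least one of us is a knight" - this is FALSE (a lie) because no one is a knight.
- Jack (knave) says "Exactly 1 of us is a knight" - this is FALSE (a lie) because there are 0 knights.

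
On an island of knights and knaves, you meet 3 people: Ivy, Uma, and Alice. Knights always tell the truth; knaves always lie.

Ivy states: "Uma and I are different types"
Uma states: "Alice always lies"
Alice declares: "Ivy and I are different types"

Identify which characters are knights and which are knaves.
Ivy is a knave.
Uma is a knave.
Alice is a knight.

Verification:
- Ivy (knave) says "Uma and I are different types" - this is FALSE (a lie) because Ivy is a knave and Uma is a knave.
- Uma (knave) says "Alice always lies" - this is FALSE (a lie) because Alice is a knight.
- Alice (knight) says "Ivy and I are different types" - this is TRUE because Alice is a knight and Ivy is a knave.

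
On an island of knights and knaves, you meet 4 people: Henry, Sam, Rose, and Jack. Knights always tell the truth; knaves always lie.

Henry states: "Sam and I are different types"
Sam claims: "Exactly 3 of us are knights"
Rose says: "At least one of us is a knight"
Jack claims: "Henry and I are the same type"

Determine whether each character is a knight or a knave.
Henry is a knight.
Sam is a knave.
Rose is a knight.
Jack is a knave.

Verification:
- Henry (knight) says "Sam and I are different types" - this is TRUE because Henry is a knight and Sam is a knave.
- Sam (knave) says "Exactly 3 of us are knights" - this is FALSE (a lie) because there are 2 knights.
- Rose (knight) says "At least one of us is a knight" - this is TRUE because Henry and Rose are knights.
- Jack (knave) says "Henry and I are the same type" - this is FALSE (a lie) because Jack is a knave and Henry is a knight.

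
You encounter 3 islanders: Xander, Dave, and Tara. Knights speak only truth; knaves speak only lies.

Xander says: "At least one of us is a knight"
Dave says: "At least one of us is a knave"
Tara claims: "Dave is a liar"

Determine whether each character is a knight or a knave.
Xander is a knight.
Dave is a knight.
Tara is a knave.

Verification:
- Xander (knight) says "At least one of us is a knight" - this is TRUE because Xander and Dave are knights.
- Dave (knight) says "At least one of us is a knave" - this is TRUE because Tara is a knave.
- Tara (knave) says "Dave is a liar" - this is FALSE (a lie) because Dave is a knight.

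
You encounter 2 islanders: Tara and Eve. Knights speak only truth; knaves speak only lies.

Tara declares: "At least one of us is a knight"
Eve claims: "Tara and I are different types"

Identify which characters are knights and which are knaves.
Tara is a knave.
Eve is a knave.

Verification:
- Tara (knave) says "At least one of us is a knight" - this is FALSE (a lie) because no one is a knight.
- Eve (knave) says "Tara and I are different types" - this is FALSE (a lie) because Eve is a knave and Tara is a knave.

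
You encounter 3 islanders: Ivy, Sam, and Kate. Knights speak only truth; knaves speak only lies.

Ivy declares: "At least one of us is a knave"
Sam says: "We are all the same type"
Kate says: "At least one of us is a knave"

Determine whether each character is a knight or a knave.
Ivy is a knight.
Sam is a knave.
Kate is a knight.

Verification:
- Ivy (knight) says "At least one of us is a knave" - this is TRUE because Sam is a knave.
- Sam (knave) says "We are all the same type" - this is FALSE (a lie) because Ivy and Kate are knights and Sam is a knave.
- Kate (knight) says "At least one of us is a knave" - this is TRUE because Sam is a knave.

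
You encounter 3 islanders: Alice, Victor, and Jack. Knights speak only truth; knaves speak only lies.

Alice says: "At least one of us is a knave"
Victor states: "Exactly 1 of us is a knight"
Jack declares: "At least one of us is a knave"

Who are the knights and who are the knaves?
Alice is a knight.
Victor is a knave.
Jack is a knight.

Verification:
- Alice (knight) says "At least one of us is a knave" - this is TRUE because Victor is a knave.
- Victor (knave) says "Exactly 1 of us is a knight" - this is FALSE (a lie) because there are 2 knights.
- Jack (knight) says "At least one of us is a knave" - this is TRUE because Victor is a knave.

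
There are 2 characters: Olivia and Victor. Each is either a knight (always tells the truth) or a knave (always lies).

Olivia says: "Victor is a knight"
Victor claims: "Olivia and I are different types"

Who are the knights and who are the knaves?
Olivia is a knave.
Victor is a knave.

Verification:
- Olivia (knave) says "Victor is a knight" - this is FALSE (a lie) because Victor is a knave.
- Victor (knave) says "Olivia and I are different types" - this is FALSE (a lie) because Victor is a knave and Olivia is a knave.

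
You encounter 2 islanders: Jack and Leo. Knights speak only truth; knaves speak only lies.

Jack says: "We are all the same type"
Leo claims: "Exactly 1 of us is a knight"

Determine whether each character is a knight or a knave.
Jack is a knave.
Leo is a knight.

Verification:
- Jack (knave) says "We are all the same type" - this is FALSE (a lie) because Leo is a knight and Jack is a knave.
- Leo (knight) says "Exactly 1 of us is a knight" - this is TRUE because there are 1 knights.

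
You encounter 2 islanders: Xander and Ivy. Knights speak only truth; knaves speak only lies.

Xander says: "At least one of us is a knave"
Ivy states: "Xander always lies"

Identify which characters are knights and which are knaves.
Xander is a knight.
Ivy is a knave.

Verification:
- Xander (knight) says "At least one of us is a knave" - this is TRUE because Ivy is a knave.
- Ivy (knave) says "Xander always lies" - this is FALSE (a lie) because Xander is a knight.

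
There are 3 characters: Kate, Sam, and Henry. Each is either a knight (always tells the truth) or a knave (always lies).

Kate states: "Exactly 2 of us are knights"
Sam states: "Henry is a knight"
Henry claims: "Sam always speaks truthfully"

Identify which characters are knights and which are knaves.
Kate is a knave.
Sam is a knave.
Henry is a knave.

Verification:
- Kate (knave) says "Exactly 2 of us are knights" - this is FALSE (a lie) because there are 0 knights.
- Sam (knave) says "Henry is a knight" - this is FALSE (a lie) because Henry is a knave.
- Henry (knave) says "Sam always speaks truthfully" - this is FALSE (a lie) because Sam is a knave.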